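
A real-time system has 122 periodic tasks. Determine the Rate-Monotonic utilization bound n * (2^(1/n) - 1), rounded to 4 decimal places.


Compute 2^(1/122) = 1.0056977048
Subtract 1: 1.0056977048 - 1 = 0.0056977048
Multiply by n: 122 * 0.0056977048 = 0.6951199856
Round to 4 dp: 0.6951

0.6951


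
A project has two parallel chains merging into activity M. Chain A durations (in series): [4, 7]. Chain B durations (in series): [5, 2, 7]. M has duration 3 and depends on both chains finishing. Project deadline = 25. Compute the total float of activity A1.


Forward pass: ES(A1) = sum of predecessors on chain A = 0
EF = ES + duration = 0 + 4 = 4
Backward pass: LF(M) = deadline = 25; LS(M) = 25 - 3 = 22
LF(A1) = LS(M) - sum(successors on chain A) = 22 - 7 = 15
LS = LF - duration = 15 - 4 = 11
Total float = LS - ES = 11 - 0 = 11

11


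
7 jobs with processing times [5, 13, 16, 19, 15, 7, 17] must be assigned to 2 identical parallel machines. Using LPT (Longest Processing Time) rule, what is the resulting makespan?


Sort jobs in decreasing order (LPT): [19, 17, 16, 15, 13, 7, 5]
Assign each job to the least loaded machine:
  Machine 1: jobs [19, 15, 7, 5], load = 46
  Machine 2: jobs [17, 16, 13], load = 46
Makespan = max load = 46

46


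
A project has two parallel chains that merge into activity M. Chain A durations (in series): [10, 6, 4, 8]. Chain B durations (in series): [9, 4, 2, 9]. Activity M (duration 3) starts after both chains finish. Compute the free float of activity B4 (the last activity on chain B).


ES(B4) = sum of predecessors on chain B = 15
EF(B4) = ES + duration = 15 + 9 = 24
Successor of B4 is M. ES(M) = max(sum(A), sum(B)) = max(28, 24) = 28
Free float = ES(successor) - EF(current) = 28 - 24 = 4

4


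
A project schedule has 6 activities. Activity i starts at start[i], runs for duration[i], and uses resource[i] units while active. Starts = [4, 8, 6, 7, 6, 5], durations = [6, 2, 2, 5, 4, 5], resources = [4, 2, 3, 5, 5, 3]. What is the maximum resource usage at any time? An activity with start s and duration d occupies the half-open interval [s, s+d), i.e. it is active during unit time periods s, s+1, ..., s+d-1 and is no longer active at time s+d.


Each activity i is active on [start_i, start_i + duration_i).
Compute total resource usage per time slot:
  t=0: active resources = [], total = 0
  t=1: active resources = [], total = 0
  t=2: active resources = [], total = 0
  t=3: active resources = [], total = 0
  t=4: active resources = [4], total = 4
  t=5: active resources = [4, 3], total = 7
  t=6: active resources = [4, 3, 5, 3], total = 15
  t=7: active resources = [4, 3, 5, 5, 3], total = 20
  t=8: active resources = [4, 2, 5, 5, 3], total = 19
  t=9: active resources = [4, 2, 5, 5, 3], total = 19
  t=10: active resources = [5], total = 5
  t=11: active resources = [5], total = 5
Peak resource demand = 20

20


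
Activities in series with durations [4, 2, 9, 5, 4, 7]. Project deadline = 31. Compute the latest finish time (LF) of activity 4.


LF(activity 4) = deadline - sum of successor durations
Successors: activities 5 through 6 with durations [4, 7]
Sum of successor durations = 11
LF = 31 - 11 = 20

20


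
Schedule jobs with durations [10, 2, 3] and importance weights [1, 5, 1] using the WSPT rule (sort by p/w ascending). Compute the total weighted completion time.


Compute p/w ratios and sort ascending (WSPT): [(2, 5), (3, 1), (10, 1)]
Compute weighted completion times:
  Job (p=2,w=5): C=2, w*C=5*2=10
  Job (p=3,w=1): C=5, w*C=1*5=5
  Job (p=10,w=1): C=15, w*C=1*15=15
Total weighted completion time = 30

30


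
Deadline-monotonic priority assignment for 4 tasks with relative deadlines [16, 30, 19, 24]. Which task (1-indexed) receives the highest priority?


Sort tasks by relative deadline (ascending):
  Task 1: deadline = 16
  Task 3: deadline = 19
  Task 4: deadline = 24
  Task 2: deadline = 30
Priority order (highest first): [1, 3, 4, 2]
Highest priority task = 1

1


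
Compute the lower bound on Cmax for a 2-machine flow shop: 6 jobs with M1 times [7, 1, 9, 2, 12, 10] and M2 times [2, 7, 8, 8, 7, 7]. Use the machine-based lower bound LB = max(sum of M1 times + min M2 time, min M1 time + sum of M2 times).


LB1 = sum(M1 times) + min(M2 times) = 41 + 2 = 43
LB2 = min(M1 times) + sum(M2 times) = 1 + 39 = 40
Lower bound = max(LB1, LB2) = max(43, 40) = 43

43


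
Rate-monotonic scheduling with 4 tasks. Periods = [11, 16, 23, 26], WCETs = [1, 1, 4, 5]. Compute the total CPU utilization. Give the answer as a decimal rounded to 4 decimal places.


Compute individual utilizations (exact fractions):
  Task 1: C/T = 1/11 (approx. 0.0909)
  Task 2: C/T = 1/16 (approx. 0.0625)
  Task 3: C/T = 4/23 (approx. 0.1739)
  Task 4: C/T = 5/26 (approx. 0.1923)
Total utilization U = 1/11 + 1/16 + 4/23 + 5/26 = 27345/52624
Rounded to 4 decimal places: U = 0.5196
RM (Liu & Layland) bound for 4 tasks = 0.756828; compare with U = 27345/52624 (approx. 0.519630)
U <= bound, so schedulable by RM sufficient condition.

0.5196


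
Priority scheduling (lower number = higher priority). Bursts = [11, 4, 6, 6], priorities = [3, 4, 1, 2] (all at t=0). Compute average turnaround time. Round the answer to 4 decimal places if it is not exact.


Sort by priority (ascending = highest first):
Order: [(1, 6), (2, 6), (3, 11), (4, 4)]
Completion times:
  Priority 1, burst=6, C=6
  Priority 2, burst=6, C=12
  Priority 3, burst=11, C=23
  Priority 4, burst=4, C=27
Average turnaround = 68/4 = 17.0

17.0


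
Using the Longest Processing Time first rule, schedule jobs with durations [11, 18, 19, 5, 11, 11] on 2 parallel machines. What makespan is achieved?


Sort jobs in decreasing order (LPT): [19, 18, 11, 11, 11, 5]
Assign each job to the least loaded machine:
  Machine 1: jobs [19, 11, 5], load = 35
  Machine 2: jobs [18, 11, 11], load = 40
Makespan = max load = 40

40


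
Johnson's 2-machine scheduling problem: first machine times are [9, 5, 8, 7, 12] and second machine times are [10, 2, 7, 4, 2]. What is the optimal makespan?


Apply Johnson's rule:
  Group 1 (a <= b): [(1, 9, 10)]
  Group 2 (a > b): [(3, 8, 7), (4, 7, 4), (2, 5, 2), (5, 12, 2)]
Optimal job order: [1, 3, 4, 2, 5]
Schedule:
  Job 1: M1 done at 9, M2 done at 19
  Job 3: M1 done at 17, M2 done at 26
  Job 4: M1 done at 24, M2 done at 30
  Job 2: M1 done at 29, M2 done at 32
  Job 5: M1 done at 41, M2 done at 43
Makespan = 43

43


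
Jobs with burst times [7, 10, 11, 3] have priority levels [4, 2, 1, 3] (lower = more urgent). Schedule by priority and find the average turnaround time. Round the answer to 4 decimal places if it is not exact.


Sort by priority (ascending = highest first):
Order: [(1, 11), (2, 10), (3, 3), (4, 7)]
Completion times:
  Priority 1, burst=11, C=11
  Priority 2, burst=10, C=21
  Priority 3, burst=3, C=24
  Priority 4, burst=7, C=31
Average turnaround = 87/4 = 21.75

21.75


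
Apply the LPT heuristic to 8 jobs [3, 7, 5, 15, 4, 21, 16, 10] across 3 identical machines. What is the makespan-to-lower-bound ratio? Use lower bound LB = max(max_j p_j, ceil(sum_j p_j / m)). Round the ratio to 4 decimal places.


LPT order: [21, 16, 15, 10, 7, 5, 4, 3]
Machine loads after assignment: [26, 27, 28]
LPT makespan = 28
Lower bound = max(max_job, ceil(total/3)) = max(21, 27) = 27
Ratio = 28 / 27 = 1.037

1.037


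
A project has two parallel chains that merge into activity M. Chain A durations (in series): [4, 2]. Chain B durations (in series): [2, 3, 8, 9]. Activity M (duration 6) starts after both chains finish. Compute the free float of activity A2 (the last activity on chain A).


ES(A2) = sum of predecessors on chain A = 4
EF(A2) = ES + duration = 4 + 2 = 6
Successor of A2 is M. ES(M) = max(sum(A), sum(B)) = max(6, 22) = 22
Free float = ES(successor) - EF(current) = 22 - 6 = 16

16


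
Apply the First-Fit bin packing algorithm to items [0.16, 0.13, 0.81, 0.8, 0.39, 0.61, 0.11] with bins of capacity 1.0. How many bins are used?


Place items sequentially using First-Fit:
  Item 0.16 -> new Bin 1
  Item 0.13 -> Bin 1 (now 0.29)
  Item 0.81 -> new Bin 2
  Item 0.8 -> new Bin 3
  Item 0.39 -> Bin 1 (now 0.68)
  Item 0.61 -> new Bin 4
  Item 0.11 -> Bin 1 (now 0.79)
Total bins used = 4

4


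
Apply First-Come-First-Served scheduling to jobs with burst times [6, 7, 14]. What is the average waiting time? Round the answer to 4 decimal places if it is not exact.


FCFS order (as given): [6, 7, 14]
Waiting times:
  Job 1: wait = 0
  Job 2: wait = 6
  Job 3: wait = 13
Sum of waiting times = 19
Average waiting time = 19/3 = 6.3333

6.3333


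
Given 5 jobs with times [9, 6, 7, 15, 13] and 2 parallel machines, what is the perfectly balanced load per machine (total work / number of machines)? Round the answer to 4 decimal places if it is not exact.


Total processing time = 9 + 6 + 7 + 15 + 13 = 50
Number of machines = 2
Ideal balanced load = 50 / 2 = 25.0

25.0


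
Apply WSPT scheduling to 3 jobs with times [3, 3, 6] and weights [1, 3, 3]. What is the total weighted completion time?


Compute p/w ratios and sort ascending (WSPT): [(3, 3), (6, 3), (3, 1)]
Compute weighted completion times:
  Job (p=3,w=3): C=3, w*C=3*3=9
  Job (p=6,w=3): C=9, w*C=3*9=27
  Job (p=3,w=1): C=12, w*C=1*12=12
Total weighted completion time = 48

48


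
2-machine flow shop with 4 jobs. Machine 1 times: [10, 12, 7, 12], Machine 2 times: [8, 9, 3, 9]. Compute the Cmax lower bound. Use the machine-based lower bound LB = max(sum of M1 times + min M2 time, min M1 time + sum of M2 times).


LB1 = sum(M1 times) + min(M2 times) = 41 + 3 = 44
LB2 = min(M1 times) + sum(M2 times) = 7 + 29 = 36
Lower bound = max(LB1, LB2) = max(44, 36) = 44

44


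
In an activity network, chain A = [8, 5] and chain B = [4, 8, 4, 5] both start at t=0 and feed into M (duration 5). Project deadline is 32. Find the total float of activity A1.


Forward pass: ES(A1) = sum of predecessors on chain A = 0
EF = ES + duration = 0 + 8 = 8
Backward pass: LF(M) = deadline = 32; LS(M) = 32 - 5 = 27
LF(A1) = LS(M) - sum(successors on chain A) = 27 - 5 = 22
LS = LF - duration = 22 - 8 = 14
Total float = LS - ES = 14 - 0 = 14

14


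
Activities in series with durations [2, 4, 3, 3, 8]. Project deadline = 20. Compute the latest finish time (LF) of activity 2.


LF(activity 2) = deadline - sum of successor durations
Successors: activities 3 through 5 with durations [3, 3, 8]
Sum of successor durations = 14
LF = 20 - 14 = 6

6


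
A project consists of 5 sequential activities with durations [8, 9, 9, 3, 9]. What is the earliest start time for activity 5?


Activity 5 starts after activities 1 through 4 complete.
Predecessor durations: [8, 9, 9, 3]
ES = 8 + 9 + 9 + 3 = 29

29


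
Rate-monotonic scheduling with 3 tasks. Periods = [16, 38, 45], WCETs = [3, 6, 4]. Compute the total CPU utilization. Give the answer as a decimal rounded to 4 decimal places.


Compute individual utilizations (exact fractions):
  Task 1: C/T = 3/16 (approx. 0.1875)
  Task 2: C/T = 6/38 = 3/19 (approx. 0.1579)
  Task 3: C/T = 4/45 (approx. 0.0889)
Total utilization U = 3/16 + 3/19 + 4/45 = 5941/13680
Rounded to 4 decimal places: U = 0.4343
RM (Liu & Layland) bound for 3 tasks = 0.779763; compare with U = 5941/13680 (approx. 0.434284)
U <= bound, so schedulable by RM sufficient condition.

0.4343


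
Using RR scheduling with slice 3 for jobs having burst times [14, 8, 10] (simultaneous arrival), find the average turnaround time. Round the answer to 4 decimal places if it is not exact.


Time quantum = 3
Execution trace:
  J1 runs 3 units, time = 3
  J2 runs 3 units, time = 6
  J3 runs 3 units, time = 9
  J1 runs 3 units, time = 12
  J2 runs 3 units, time = 15
  J3 runs 3 units, time = 18
  J1 runs 3 units, time = 21
  J2 runs 2 units, time = 23
  J3 runs 3 units, time = 26
  J1 runs 3 units, time = 29
  J3 runs 1 units, time = 30
  J1 runs 2 units, time = 32
Finish times: [32, 23, 30]
Average turnaround = 85/3 = 28.3333

28.3333


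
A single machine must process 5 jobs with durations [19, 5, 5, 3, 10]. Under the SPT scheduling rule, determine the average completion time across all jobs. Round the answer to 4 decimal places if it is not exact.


Sort jobs by processing time (SPT order): [3, 5, 5, 10, 19]
Compute completion times sequentially:
  Job 1: processing = 3, completes at 3
  Job 2: processing = 5, completes at 8
  Job 3: processing = 5, completes at 13
  Job 4: processing = 10, completes at 23
  Job 5: processing = 19, completes at 42
Sum of completion times = 89
Average completion time = 89/5 = 17.8

17.8


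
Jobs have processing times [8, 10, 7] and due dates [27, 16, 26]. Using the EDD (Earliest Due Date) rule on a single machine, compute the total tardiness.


Sort by due date (EDD order): [(10, 16), (7, 26), (8, 27)]
Compute completion times and tardiness:
  Job 1: p=10, d=16, C=10, tardiness=max(0,10-16)=0
  Job 2: p=7, d=26, C=17, tardiness=max(0,17-26)=0
  Job 3: p=8, d=27, C=25, tardiness=max(0,25-27)=0
Total tardiness = 0

0


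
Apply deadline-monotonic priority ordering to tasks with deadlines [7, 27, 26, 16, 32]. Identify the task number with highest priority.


Sort tasks by relative deadline (ascending):
  Task 1: deadline = 7
  Task 4: deadline = 16
  Task 3: deadline = 26
  Task 2: deadline = 27
  Task 5: deadline = 32
Priority order (highest first): [1, 4, 3, 2, 5]
Highest priority task = 1

1


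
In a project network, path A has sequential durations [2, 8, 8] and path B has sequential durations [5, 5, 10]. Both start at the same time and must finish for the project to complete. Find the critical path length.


Path A total = 2 + 8 + 8 = 18
Path B total = 5 + 5 + 10 = 20
Critical path = longest path = max(18, 20) = 20

20


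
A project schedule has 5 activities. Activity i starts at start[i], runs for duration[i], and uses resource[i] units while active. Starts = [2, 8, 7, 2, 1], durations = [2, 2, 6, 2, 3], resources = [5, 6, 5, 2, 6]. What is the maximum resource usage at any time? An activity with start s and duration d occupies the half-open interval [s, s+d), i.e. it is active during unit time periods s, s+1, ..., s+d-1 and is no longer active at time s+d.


Each activity i is active on [start_i, start_i + duration_i).
Compute total resource usage per time slot:
  t=0: active resources = [], total = 0
  t=1: active resources = [6], total = 6
  t=2: active resources = [5, 2, 6], total = 13
  t=3: active resources = [5, 2, 6], total = 13
  t=4: active resources = [], total = 0
  t=5: active resources = [], total = 0
  t=6: active resources = [], total = 0
  t=7: active resources = [5], total = 5
  t=8: active resources = [6, 5], total = 11
  t=9: active resources = [6, 5], total = 11
  t=10: active resources = [5], total = 5
  t=11: active resources = [5], total = 5
  t=12: active resources = [5], total = 5
Peak resource demand = 13

13


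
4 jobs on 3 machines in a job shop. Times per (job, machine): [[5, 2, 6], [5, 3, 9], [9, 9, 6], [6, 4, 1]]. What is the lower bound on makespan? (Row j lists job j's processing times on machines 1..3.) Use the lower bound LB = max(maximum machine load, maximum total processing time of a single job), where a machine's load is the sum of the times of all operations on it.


Machine loads:
  Machine 1: 5 + 5 + 9 + 6 = 25
  Machine 2: 2 + 3 + 9 + 4 = 18
  Machine 3: 6 + 9 + 6 + 1 = 22
Max machine load = 25
Job totals:
  Job 1: 13
  Job 2: 17
  Job 3: 24
  Job 4: 11
Max job total = 24
Lower bound = max(25, 24) = 25

25


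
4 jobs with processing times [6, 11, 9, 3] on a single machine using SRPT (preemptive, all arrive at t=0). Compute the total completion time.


Since all jobs arrive at t=0, SRPT equals SPT ordering.
SPT order: [3, 6, 9, 11]
Completion times:
  Job 1: p=3, C=3
  Job 2: p=6, C=9
  Job 3: p=9, C=18
  Job 4: p=11, C=29
Total completion time = 3 + 9 + 18 + 29 = 59

59


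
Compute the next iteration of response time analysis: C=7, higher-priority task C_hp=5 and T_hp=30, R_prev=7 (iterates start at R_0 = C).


R_next = C + ceil(R_prev / T_hp) * C_hp
ceil(7 / 30) = ceil(0.2333) = 1
Interference = 1 * 5 = 5
R_next = 7 + 5 = 12

12


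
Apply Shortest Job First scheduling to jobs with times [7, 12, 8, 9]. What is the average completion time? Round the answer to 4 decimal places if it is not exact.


SJF order (ascending): [7, 8, 9, 12]
Completion times:
  Job 1: burst=7, C=7
  Job 2: burst=8, C=15
  Job 3: burst=9, C=24
  Job 4: burst=12, C=36
Average completion = 82/4 = 20.5

20.5


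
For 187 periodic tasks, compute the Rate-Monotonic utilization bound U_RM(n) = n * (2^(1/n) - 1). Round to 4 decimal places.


Compute 2^(1/187) = 1.0037135476
Subtract 1: 1.0037135476 - 1 = 0.0037135476
Multiply by n: 187 * 0.0037135476 = 0.6944334012
Round to 4 dp: 0.6944

0.6944


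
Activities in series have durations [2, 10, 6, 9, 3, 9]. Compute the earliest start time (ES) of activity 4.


Activity 4 starts after activities 1 through 3 complete.
Predecessor durations: [2, 10, 6]
ES = 2 + 10 + 6 = 18

18


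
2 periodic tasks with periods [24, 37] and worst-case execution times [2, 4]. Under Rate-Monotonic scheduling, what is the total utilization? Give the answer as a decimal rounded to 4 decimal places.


Compute individual utilizations (exact fractions):
  Task 1: C/T = 2/24 = 1/12 (approx. 0.0833)
  Task 2: C/T = 4/37 (approx. 0.1081)
Total utilization U = 1/12 + 4/37 = 85/444
Rounded to 4 decimal places: U = 0.1914
RM (Liu & Layland) bound for 2 tasks = 0.828427; compare with U = 85/444 (approx. 0.191441)
U <= bound, so schedulable by RM sufficient condition.

0.1914


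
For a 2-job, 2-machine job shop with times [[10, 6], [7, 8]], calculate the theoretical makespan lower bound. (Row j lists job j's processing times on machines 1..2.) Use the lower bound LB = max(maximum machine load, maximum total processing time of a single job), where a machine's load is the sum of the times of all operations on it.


Machine loads:
  Machine 1: 10 + 7 = 17
  Machine 2: 6 + 8 = 14
Max machine load = 17
Job totals:
  Job 1: 16
  Job 2: 15
Max job total = 16
Lower bound = max(17, 16) = 17

17


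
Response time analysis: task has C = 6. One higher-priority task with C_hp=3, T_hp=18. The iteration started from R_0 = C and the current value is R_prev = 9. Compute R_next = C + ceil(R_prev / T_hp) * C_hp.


R_next = C + ceil(R_prev / T_hp) * C_hp
ceil(9 / 18) = ceil(0.5) = 1
Interference = 1 * 3 = 3
R_next = 6 + 3 = 9
R_next = R_prev, so the iteration has converged (response time = 9).

9


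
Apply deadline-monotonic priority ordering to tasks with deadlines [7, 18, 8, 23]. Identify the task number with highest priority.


Sort tasks by relative deadline (ascending):
  Task 1: deadline = 7
  Task 3: deadline = 8
  Task 2: deadline = 18
  Task 4: deadline = 23
Priority order (highest first): [1, 3, 2, 4]
Highest priority task = 1

1


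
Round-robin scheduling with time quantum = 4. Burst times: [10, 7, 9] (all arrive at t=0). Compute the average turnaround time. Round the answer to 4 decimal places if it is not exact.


Time quantum = 4
Execution trace:
  J1 runs 4 units, time = 4
  J2 runs 4 units, time = 8
  J3 runs 4 units, time = 12
  J1 runs 4 units, time = 16
  J2 runs 3 units, time = 19
  J3 runs 4 units, time = 23
  J1 runs 2 units, time = 25
  J3 runs 1 units, time = 26
Finish times: [25, 19, 26]
Average turnaround = 70/3 = 23.3333

23.3333


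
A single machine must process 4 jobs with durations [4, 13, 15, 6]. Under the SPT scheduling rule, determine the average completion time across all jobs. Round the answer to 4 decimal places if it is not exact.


Sort jobs by processing time (SPT order): [4, 6, 13, 15]
Compute completion times sequentially:
  Job 1: processing = 4, completes at 4
  Job 2: processing = 6, completes at 10
  Job 3: processing = 13, completes at 23
  Job 4: processing = 15, completes at 38
Sum of completion times = 75
Average completion time = 75/4 = 18.75

18.75


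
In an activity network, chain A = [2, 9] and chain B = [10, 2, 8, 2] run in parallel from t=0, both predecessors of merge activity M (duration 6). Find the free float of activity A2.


ES(A2) = sum of predecessors on chain A = 2
EF(A2) = ES + duration = 2 + 9 = 11
Successor of A2 is M. ES(M) = max(sum(A), sum(B)) = max(11, 22) = 22
Free float = ES(successor) - EF(current) = 22 - 11 = 11

11


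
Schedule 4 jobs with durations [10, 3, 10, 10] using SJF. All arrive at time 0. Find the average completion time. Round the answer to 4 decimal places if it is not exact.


SJF order (ascending): [3, 10, 10, 10]
Completion times:
  Job 1: burst=3, C=3
  Job 2: burst=10, C=13
  Job 3: burst=10, C=23
  Job 4: burst=10, C=33
Average completion = 72/4 = 18.0

18.0


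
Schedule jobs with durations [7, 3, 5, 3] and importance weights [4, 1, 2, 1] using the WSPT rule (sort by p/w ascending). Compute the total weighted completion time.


Compute p/w ratios and sort ascending (WSPT): [(7, 4), (5, 2), (3, 1), (3, 1)]
Compute weighted completion times:
  Job (p=7,w=4): C=7, w*C=4*7=28
  Job (p=5,w=2): C=12, w*C=2*12=24
  Job (p=3,w=1): C=15, w*C=1*15=15
  Job (p=3,w=1): C=18, w*C=1*18=18
Total weighted completion time = 85

85


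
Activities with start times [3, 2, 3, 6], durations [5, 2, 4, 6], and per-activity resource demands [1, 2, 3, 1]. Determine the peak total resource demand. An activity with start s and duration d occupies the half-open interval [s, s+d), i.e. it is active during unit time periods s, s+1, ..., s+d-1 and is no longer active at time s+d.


Each activity i is active on [start_i, start_i + duration_i).
Compute total resource usage per time slot:
  t=0: active resources = [], total = 0
  t=1: active resources = [], total = 0
  t=2: active resources = [2], total = 2
  t=3: active resources = [1, 2, 3], total = 6
  t=4: active resources = [1, 3], total = 4
  t=5: active resources = [1, 3], total = 4
  t=6: active resources = [1, 3, 1], total = 5
  t=7: active resources = [1, 1], total = 2
  t=8: active resources = [1], total = 1
  t=9: active resources = [1], total = 1
  t=10: active resources = [1], total = 1
  t=11: active resources = [1], total = 1
Peak resource demand = 6

6


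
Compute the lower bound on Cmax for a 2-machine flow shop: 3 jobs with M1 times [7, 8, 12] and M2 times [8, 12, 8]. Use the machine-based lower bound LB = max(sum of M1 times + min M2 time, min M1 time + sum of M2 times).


LB1 = sum(M1 times) + min(M2 times) = 27 + 8 = 35
LB2 = min(M1 times) + sum(M2 times) = 7 + 28 = 35
Lower bound = max(LB1, LB2) = max(35, 35) = 35

35


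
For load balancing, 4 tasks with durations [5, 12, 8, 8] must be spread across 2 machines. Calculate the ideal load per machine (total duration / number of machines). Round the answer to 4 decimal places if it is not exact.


Total processing time = 5 + 12 + 8 + 8 = 33
Number of machines = 2
Ideal balanced load = 33 / 2 = 16.5

16.5


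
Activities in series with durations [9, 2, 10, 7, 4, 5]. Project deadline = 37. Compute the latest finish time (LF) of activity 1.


LF(activity 1) = deadline - sum of successor durations
Successors: activities 2 through 6 with durations [2, 10, 7, 4, 5]
Sum of successor durations = 28
LF = 37 - 28 = 9

9


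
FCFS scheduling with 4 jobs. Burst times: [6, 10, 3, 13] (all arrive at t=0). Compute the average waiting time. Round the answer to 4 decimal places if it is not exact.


FCFS order (as given): [6, 10, 3, 13]
Waiting times:
  Job 1: wait = 0
  Job 2: wait = 6
  Job 3: wait = 16
  Job 4: wait = 19
Sum of waiting times = 41
Average waiting time = 41/4 = 10.25

10.25


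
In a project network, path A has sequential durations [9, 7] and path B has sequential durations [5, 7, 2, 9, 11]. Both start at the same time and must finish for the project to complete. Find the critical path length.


Path A total = 9 + 7 = 16
Path B total = 5 + 7 + 2 + 9 + 11 = 34
Critical path = longest path = max(16, 34) = 34

34


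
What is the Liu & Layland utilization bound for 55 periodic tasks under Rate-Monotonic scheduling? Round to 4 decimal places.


Compute 2^(1/55) = 1.0126824244
Subtract 1: 1.0126824244 - 1 = 0.0126824244
Multiply by n: 55 * 0.0126824244 = 0.6975333420
Round to 4 dp: 0.6975

0.6975


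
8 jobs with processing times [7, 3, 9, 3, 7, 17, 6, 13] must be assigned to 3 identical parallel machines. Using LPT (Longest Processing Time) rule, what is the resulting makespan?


Sort jobs in decreasing order (LPT): [17, 13, 9, 7, 7, 6, 3, 3]
Assign each job to the least loaded machine:
  Machine 1: jobs [17, 3, 3], load = 23
  Machine 2: jobs [13, 7], load = 20
  Machine 3: jobs [9, 7, 6], load = 22
Makespan = max load = 23

23


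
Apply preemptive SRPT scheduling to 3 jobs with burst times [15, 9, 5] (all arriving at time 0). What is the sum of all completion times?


Since all jobs arrive at t=0, SRPT equals SPT ordering.
SPT order: [5, 9, 15]
Completion times:
  Job 1: p=5, C=5
  Job 2: p=9, C=14
  Job 3: p=15, C=29
Total completion time = 5 + 14 + 29 = 48

48


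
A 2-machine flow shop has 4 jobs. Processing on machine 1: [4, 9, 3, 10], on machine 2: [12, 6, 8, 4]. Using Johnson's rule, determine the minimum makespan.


Apply Johnson's rule:
  Group 1 (a <= b): [(3, 3, 8), (1, 4, 12)]
  Group 2 (a > b): [(2, 9, 6), (4, 10, 4)]
Optimal job order: [3, 1, 2, 4]
Schedule:
  Job 3: M1 done at 3, M2 done at 11
  Job 1: M1 done at 7, M2 done at 23
  Job 2: M1 done at 16, M2 done at 29
  Job 4: M1 done at 26, M2 done at 33
Makespan = 33

33


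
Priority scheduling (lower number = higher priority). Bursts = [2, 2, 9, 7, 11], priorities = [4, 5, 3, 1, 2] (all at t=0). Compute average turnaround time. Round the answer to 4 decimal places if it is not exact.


Sort by priority (ascending = highest first):
Order: [(1, 7), (2, 11), (3, 9), (4, 2), (5, 2)]
Completion times:
  Priority 1, burst=7, C=7
  Priority 2, burst=11, C=18
  Priority 3, burst=9, C=27
  Priority 4, burst=2, C=29
  Priority 5, burst=2, C=31
Average turnaround = 112/5 = 22.4

22.4


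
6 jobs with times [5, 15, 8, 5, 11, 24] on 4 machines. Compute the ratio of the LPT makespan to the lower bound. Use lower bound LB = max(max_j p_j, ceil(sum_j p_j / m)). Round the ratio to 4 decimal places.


LPT order: [24, 15, 11, 8, 5, 5]
Machine loads after assignment: [24, 15, 16, 13]
LPT makespan = 24
Lower bound = max(max_job, ceil(total/4)) = max(24, 17) = 24
Ratio = 24 / 24 = 1.0

1.0


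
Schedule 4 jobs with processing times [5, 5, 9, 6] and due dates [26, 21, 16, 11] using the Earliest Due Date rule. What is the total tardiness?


Sort by due date (EDD order): [(6, 11), (9, 16), (5, 21), (5, 26)]
Compute completion times and tardiness:
  Job 1: p=6, d=11, C=6, tardiness=max(0,6-11)=0
  Job 2: p=9, d=16, C=15, tardiness=max(0,15-16)=0
  Job 3: p=5, d=21, C=20, tardiness=max(0,20-21)=0
  Job 4: p=5, d=26, C=25, tardiness=max(0,25-26)=0
Total tardiness = 0

0


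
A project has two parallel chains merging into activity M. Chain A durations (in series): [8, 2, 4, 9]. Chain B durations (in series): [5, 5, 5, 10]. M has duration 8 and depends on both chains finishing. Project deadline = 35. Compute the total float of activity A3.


Forward pass: ES(A3) = sum of predecessors on chain A = 10
EF = ES + duration = 10 + 4 = 14
Backward pass: LF(M) = deadline = 35; LS(M) = 35 - 8 = 27
LF(A3) = LS(M) - sum(successors on chain A) = 27 - 9 = 18
LS = LF - duration = 18 - 4 = 14
Total float = LS - ES = 14 - 10 = 4

4


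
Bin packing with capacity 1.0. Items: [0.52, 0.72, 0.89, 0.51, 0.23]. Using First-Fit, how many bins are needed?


Place items sequentially using First-Fit:
  Item 0.52 -> new Bin 1
  Item 0.72 -> new Bin 2
  Item 0.89 -> new Bin 3
  Item 0.51 -> new Bin 4
  Item 0.23 -> Bin 1 (now 0.75)
Total bins used = 4

4


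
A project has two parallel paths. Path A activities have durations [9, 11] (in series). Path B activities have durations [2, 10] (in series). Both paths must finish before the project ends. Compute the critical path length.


Path A total = 9 + 11 = 20
Path B total = 2 + 10 = 12
Critical path = longest path = max(20, 12) = 20

20


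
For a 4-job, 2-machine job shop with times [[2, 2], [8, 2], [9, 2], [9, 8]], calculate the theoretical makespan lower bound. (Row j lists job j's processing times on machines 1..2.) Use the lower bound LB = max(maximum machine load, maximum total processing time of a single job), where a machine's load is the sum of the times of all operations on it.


Machine loads:
  Machine 1: 2 + 8 + 9 + 9 = 28
  Machine 2: 2 + 2 + 2 + 8 = 14
Max machine load = 28
Job totals:
  Job 1: 4
  Job 2: 10
  Job 3: 11
  Job 4: 17
Max job total = 17
Lower bound = max(28, 17) = 28

28


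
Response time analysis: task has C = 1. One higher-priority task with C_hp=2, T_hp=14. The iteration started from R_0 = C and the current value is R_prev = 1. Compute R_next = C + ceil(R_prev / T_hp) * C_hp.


R_next = C + ceil(R_prev / T_hp) * C_hp
ceil(1 / 14) = ceil(0.0714) = 1
Interference = 1 * 2 = 2
R_next = 1 + 2 = 3

3


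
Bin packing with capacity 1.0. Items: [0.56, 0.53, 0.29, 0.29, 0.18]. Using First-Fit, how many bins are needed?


Place items sequentially using First-Fit:
  Item 0.56 -> new Bin 1
  Item 0.53 -> new Bin 2
  Item 0.29 -> Bin 1 (now 0.85)
  Item 0.29 -> Bin 2 (now 0.82)
  Item 0.18 -> Bin 2 (now 1.0)
Total bins used = 2

2


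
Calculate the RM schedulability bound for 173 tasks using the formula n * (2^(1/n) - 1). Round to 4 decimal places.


Compute 2^(1/173) = 1.0040146684
Subtract 1: 1.0040146684 - 1 = 0.0040146684
Multiply by n: 173 * 0.0040146684 = 0.6945376332
Round to 4 dp: 0.6945

0.6945


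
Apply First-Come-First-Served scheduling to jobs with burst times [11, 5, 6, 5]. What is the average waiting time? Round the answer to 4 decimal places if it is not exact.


FCFS order (as given): [11, 5, 6, 5]
Waiting times:
  Job 1: wait = 0
  Job 2: wait = 11
  Job 3: wait = 16
  Job 4: wait = 22
Sum of waiting times = 49
Average waiting time = 49/4 = 12.25

12.25


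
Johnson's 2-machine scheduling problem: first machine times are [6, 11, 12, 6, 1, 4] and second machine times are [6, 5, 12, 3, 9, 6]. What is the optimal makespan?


Apply Johnson's rule:
  Group 1 (a <= b): [(5, 1, 9), (6, 4, 6), (1, 6, 6), (3, 12, 12)]
  Group 2 (a > b): [(2, 11, 5), (4, 6, 3)]
Optimal job order: [5, 6, 1, 3, 2, 4]
Schedule:
  Job 5: M1 done at 1, M2 done at 10
  Job 6: M1 done at 5, M2 done at 16
  Job 1: M1 done at 11, M2 done at 22
  Job 3: M1 done at 23, M2 done at 35
  Job 2: M1 done at 34, M2 done at 40
  Job 4: M1 done at 40, M2 done at 43
Makespan = 43

43


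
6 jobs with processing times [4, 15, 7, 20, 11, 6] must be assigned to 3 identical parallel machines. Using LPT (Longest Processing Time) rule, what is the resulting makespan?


Sort jobs in decreasing order (LPT): [20, 15, 11, 7, 6, 4]
Assign each job to the least loaded machine:
  Machine 1: jobs [20], load = 20
  Machine 2: jobs [15, 6], load = 21
  Machine 3: jobs [11, 7, 4], load = 22
Makespan = max load = 22

22


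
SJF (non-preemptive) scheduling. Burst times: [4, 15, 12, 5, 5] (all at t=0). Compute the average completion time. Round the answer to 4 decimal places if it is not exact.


SJF order (ascending): [4, 5, 5, 12, 15]
Completion times:
  Job 1: burst=4, C=4
  Job 2: burst=5, C=9
  Job 3: burst=5, C=14
  Job 4: burst=12, C=26
  Job 5: burst=15, C=41
Average completion = 94/5 = 18.8

18.8


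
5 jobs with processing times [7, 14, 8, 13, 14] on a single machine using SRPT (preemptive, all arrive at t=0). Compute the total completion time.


Since all jobs arrive at t=0, SRPT equals SPT ordering.
SPT order: [7, 8, 13, 14, 14]
Completion times:
  Job 1: p=7, C=7
  Job 2: p=8, C=15
  Job 3: p=13, C=28
  Job 4: p=14, C=42
  Job 5: p=14, C=56
Total completion time = 7 + 15 + 28 + 42 + 56 = 148

148


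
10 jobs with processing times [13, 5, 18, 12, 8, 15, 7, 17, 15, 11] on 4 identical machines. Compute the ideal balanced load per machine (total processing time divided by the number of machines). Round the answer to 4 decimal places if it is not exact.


Total processing time = 13 + 5 + 18 + 12 + 8 + 15 + 7 + 17 + 15 + 11 = 121
Number of machines = 4
Ideal balanced load = 121 / 4 = 30.25

30.25


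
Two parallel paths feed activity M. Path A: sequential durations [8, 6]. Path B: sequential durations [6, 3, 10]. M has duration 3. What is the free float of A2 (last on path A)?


ES(A2) = sum of predecessors on chain A = 8
EF(A2) = ES + duration = 8 + 6 = 14
Successor of A2 is M. ES(M) = max(sum(A), sum(B)) = max(14, 19) = 19
Free float = ES(successor) - EF(current) = 19 - 14 = 5

5


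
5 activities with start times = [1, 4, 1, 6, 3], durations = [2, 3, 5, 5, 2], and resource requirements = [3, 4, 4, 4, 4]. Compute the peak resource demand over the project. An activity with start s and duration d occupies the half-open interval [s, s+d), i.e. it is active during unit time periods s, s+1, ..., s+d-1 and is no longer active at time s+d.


Each activity i is active on [start_i, start_i + duration_i).
Compute total resource usage per time slot:
  t=0: active resources = [], total = 0
  t=1: active resources = [3, 4], total = 7
  t=2: active resources = [3, 4], total = 7
  t=3: active resources = [4, 4], total = 8
  t=4: active resources = [4, 4, 4], total = 12
  t=5: active resources = [4, 4], total = 8
  t=6: active resources = [4, 4], total = 8
  t=7: active resources = [4], total = 4
  t=8: active resources = [4], total = 4
  t=9: active resources = [4], total = 4
  t=10: active resources = [4], total = 4
Peak resource demand = 12

12


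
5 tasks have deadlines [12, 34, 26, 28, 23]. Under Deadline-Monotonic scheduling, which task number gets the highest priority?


Sort tasks by relative deadline (ascending):
  Task 1: deadline = 12
  Task 5: deadline = 23
  Task 3: deadline = 26
  Task 4: deadline = 28
  Task 2: deadline = 34
Priority order (highest first): [1, 5, 3, 4, 2]
Highest priority task = 1

1


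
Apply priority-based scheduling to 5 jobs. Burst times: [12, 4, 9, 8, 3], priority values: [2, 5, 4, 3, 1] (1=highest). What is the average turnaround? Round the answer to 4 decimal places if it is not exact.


Sort by priority (ascending = highest first):
Order: [(1, 3), (2, 12), (3, 8), (4, 9), (5, 4)]
Completion times:
  Priority 1, burst=3, C=3
  Priority 2, burst=12, C=15
  Priority 3, burst=8, C=23
  Priority 4, burst=9, C=32
  Priority 5, burst=4, C=36
Average turnaround = 109/5 = 21.8

21.8


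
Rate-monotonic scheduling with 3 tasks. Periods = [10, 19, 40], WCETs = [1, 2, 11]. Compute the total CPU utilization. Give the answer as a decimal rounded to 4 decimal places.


Compute individual utilizations (exact fractions):
  Task 1: C/T = 1/10 (approx. 0.1)
  Task 2: C/T = 2/19 (approx. 0.1053)
  Task 3: C/T = 11/40 (approx. 0.275)
Total utilization U = 1/10 + 2/19 + 11/40 = 73/152
Rounded to 4 decimal places: U = 0.4803
RM (Liu & Layland) bound for 3 tasks = 0.779763; compare with U = 73/152 (approx. 0.480263)
U <= bound, so schedulable by RM sufficient condition.

0.4803


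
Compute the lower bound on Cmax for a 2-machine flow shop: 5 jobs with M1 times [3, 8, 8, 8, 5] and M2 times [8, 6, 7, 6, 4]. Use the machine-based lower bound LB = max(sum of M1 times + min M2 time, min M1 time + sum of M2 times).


LB1 = sum(M1 times) + min(M2 times) = 32 + 4 = 36
LB2 = min(M1 times) + sum(M2 times) = 3 + 31 = 34
Lower bound = max(LB1, LB2) = max(36, 34) = 36

36


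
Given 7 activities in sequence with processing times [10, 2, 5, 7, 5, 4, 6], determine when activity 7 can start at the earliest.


Activity 7 starts after activities 1 through 6 complete.
Predecessor durations: [10, 2, 5, 7, 5, 4]
ES = 10 + 2 + 5 + 7 + 5 + 4 = 33

33


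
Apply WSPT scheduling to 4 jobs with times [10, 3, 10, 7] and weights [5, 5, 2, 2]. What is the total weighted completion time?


Compute p/w ratios and sort ascending (WSPT): [(3, 5), (10, 5), (7, 2), (10, 2)]
Compute weighted completion times:
  Job (p=3,w=5): C=3, w*C=5*3=15
  Job (p=10,w=5): C=13, w*C=5*13=65
  Job (p=7,w=2): C=20, w*C=2*20=40
  Job (p=10,w=2): C=30, w*C=2*30=60
Total weighted completion time = 180

180


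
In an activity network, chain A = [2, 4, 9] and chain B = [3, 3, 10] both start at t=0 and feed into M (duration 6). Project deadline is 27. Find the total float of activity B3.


Forward pass: ES(B3) = sum of predecessors on chain B = 6
EF = ES + duration = 6 + 10 = 16
Backward pass: LF(M) = deadline = 27; LS(M) = 27 - 6 = 21
LF(B3) = LS(M) - sum(successors on chain B) = 21 - 0 = 21
LS = LF - duration = 21 - 10 = 11
Total float = LS - ES = 11 - 6 = 5

5


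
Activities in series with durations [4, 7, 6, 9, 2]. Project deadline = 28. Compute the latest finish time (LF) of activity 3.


LF(activity 3) = deadline - sum of successor durations
Successors: activities 4 through 5 with durations [9, 2]
Sum of successor durations = 11
LF = 28 - 11 = 17

17


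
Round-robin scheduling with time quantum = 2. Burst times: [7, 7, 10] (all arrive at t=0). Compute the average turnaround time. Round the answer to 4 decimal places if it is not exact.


Time quantum = 2
Execution trace:
  J1 runs 2 units, time = 2
  J2 runs 2 units, time = 4
  J3 runs 2 units, time = 6
  J1 runs 2 units, time = 8
  J2 runs 2 units, time = 10
  J3 runs 2 units, time = 12
  J1 runs 2 units, time = 14
  J2 runs 2 units, time = 16
  J3 runs 2 units, time = 18
  J1 runs 1 units, time = 19
  J2 runs 1 units, time = 20
  J3 runs 2 units, time = 22
  J3 runs 2 units, time = 24
Finish times: [19, 20, 24]
Average turnaround = 63/3 = 21.0

21.0


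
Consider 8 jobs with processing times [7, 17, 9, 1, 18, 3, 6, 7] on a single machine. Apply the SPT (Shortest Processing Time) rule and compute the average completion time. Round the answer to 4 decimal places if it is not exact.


Sort jobs by processing time (SPT order): [1, 3, 6, 7, 7, 9, 17, 18]
Compute completion times sequentially:
  Job 1: processing = 1, completes at 1
  Job 2: processing = 3, completes at 4
  Job 3: processing = 6, completes at 10
  Job 4: processing = 7, completes at 17
  Job 5: processing = 7, completes at 24
  Job 6: processing = 9, completes at 33
  Job 7: processing = 17, completes at 50
  Job 8: processing = 18, completes at 68
Sum of completion times = 207
Average completion time = 207/8 = 25.875

25.875


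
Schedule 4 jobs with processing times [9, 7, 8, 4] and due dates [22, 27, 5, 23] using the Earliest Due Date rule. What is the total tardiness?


Sort by due date (EDD order): [(8, 5), (9, 22), (4, 23), (7, 27)]
Compute completion times and tardiness:
  Job 1: p=8, d=5, C=8, tardiness=max(0,8-5)=3
  Job 2: p=9, d=22, C=17, tardiness=max(0,17-22)=0
  Job 3: p=4, d=23, C=21, tardiness=max(0,21-23)=0
  Job 4: p=7, d=27, C=28, tardiness=max(0,28-27)=1
Total tardiness = 4

4


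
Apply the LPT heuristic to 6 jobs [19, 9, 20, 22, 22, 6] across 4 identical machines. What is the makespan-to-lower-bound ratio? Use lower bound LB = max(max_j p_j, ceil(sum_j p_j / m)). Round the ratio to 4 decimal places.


LPT order: [22, 22, 20, 19, 9, 6]
Machine loads after assignment: [22, 22, 26, 28]
LPT makespan = 28
Lower bound = max(max_job, ceil(total/4)) = max(22, 25) = 25
Ratio = 28 / 25 = 1.12

1.12


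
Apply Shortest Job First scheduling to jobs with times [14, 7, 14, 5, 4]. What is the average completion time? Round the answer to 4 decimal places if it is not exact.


SJF order (ascending): [4, 5, 7, 14, 14]
Completion times:
  Job 1: burst=4, C=4
  Job 2: burst=5, C=9
  Job 3: burst=7, C=16
  Job 4: burst=14, C=30
  Job 5: burst=14, C=44
Average completion = 103/5 = 20.6

20.6


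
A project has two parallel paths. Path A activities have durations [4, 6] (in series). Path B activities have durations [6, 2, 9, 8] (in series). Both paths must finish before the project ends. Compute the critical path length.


Path A total = 4 + 6 = 10
Path B total = 6 + 2 + 9 + 8 = 25
Critical path = longest path = max(10, 25) = 25

25
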